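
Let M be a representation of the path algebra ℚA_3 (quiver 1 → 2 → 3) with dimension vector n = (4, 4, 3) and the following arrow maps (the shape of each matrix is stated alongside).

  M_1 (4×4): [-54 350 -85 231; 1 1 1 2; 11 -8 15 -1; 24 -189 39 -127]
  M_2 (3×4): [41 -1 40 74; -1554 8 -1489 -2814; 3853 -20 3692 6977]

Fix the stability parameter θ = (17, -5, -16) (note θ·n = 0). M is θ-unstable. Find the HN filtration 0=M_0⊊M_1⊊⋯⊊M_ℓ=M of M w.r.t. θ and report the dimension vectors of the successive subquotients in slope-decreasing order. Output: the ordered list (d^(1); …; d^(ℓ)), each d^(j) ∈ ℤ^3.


Interval decomposition of M: I[1,2], I[1,3]^3.
HN type (ℓ=2): μ^(1)=6; μ^(2)=-4/3

((1, 1, 0); (3, 3, 3))


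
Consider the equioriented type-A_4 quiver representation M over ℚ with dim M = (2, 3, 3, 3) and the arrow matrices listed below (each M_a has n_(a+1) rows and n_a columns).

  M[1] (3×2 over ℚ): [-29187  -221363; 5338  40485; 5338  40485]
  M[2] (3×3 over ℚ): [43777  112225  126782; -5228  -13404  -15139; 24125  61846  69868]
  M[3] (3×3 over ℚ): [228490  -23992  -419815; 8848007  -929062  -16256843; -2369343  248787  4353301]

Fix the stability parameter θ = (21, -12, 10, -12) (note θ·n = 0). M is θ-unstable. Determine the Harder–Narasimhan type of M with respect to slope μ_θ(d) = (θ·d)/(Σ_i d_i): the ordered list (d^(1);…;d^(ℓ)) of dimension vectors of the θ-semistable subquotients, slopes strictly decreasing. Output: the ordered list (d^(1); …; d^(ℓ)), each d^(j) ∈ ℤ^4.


Barcode: M ≅ I[1,4]^2, I[2,4]. HN layers by μ_θ (3 steps, strictly decreasing):
  μ^(1)=7/4; μ^(2)=-1; μ^(3)=-12

((2, 2, 2, 2); (0, 0, 1, 1); (0, 1, 0, 0))


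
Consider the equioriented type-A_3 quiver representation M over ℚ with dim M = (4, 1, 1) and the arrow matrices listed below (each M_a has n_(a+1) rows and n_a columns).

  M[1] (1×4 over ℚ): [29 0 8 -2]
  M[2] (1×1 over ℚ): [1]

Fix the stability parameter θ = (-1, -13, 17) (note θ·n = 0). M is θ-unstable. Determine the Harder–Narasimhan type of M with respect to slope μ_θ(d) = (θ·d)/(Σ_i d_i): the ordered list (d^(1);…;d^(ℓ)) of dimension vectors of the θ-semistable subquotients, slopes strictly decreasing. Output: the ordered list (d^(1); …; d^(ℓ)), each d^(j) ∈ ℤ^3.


Interval decomposition of M: I[1,1]^3, I[1,3].
HN type (ℓ=3): μ^(1)=17; μ^(2)=-1; μ^(3)=-7

((0, 0, 1); (3, 0, 0); (1, 1, 0))


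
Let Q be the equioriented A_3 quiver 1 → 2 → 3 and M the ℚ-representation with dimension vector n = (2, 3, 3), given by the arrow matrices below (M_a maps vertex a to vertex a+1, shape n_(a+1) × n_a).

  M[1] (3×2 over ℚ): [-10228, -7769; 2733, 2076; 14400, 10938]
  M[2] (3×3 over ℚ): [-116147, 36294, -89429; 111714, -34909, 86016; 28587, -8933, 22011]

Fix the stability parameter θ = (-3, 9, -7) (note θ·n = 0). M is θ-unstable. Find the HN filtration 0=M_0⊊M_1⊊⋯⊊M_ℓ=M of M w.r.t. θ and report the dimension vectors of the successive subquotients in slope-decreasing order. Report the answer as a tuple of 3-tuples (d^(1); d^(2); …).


Via rank(M_{q-1}∘⋯∘M_p): M ≅ I[1,3]^2, I[2,2], I[3,3].
μ_θ-semistable layers: μ^(1)=9; μ^(2)=1; μ^(3)=-3; μ^(4)=-7

((0, 1, 0); (0, 2, 2); (2, 0, 0); (0, 0, 1))


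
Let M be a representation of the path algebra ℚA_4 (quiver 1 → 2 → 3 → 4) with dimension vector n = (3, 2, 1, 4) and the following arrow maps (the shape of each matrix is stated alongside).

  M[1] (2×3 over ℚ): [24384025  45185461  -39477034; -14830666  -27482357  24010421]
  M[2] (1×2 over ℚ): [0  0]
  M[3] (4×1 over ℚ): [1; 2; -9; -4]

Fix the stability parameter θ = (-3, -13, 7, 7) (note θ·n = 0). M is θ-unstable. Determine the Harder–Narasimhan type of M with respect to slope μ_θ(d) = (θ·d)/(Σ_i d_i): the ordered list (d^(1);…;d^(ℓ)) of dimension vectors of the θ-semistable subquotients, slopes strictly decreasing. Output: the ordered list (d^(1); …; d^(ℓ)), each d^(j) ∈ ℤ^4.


Via rank(M_{q-1}∘⋯∘M_p): M ≅ I[1,1], I[1,2]^2, I[3,4], I[4,4]^3.
μ_θ-semistable layers: μ^(1)=7; μ^(2)=-3; μ^(3)=-8

((0, 0, 1, 4); (1, 0, 0, 0); (2, 2, 0, 0))


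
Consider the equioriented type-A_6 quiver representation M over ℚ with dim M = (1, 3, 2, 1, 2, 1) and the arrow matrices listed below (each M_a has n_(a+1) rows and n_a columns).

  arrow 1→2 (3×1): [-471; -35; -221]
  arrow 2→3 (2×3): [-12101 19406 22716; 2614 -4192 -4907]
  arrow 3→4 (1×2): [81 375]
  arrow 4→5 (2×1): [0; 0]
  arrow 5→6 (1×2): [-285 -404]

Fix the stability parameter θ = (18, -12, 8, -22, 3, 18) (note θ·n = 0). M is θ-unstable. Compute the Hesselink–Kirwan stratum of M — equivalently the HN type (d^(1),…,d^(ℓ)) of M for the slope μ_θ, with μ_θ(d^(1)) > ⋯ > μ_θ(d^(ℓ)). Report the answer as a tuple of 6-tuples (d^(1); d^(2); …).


Barcode: M ≅ I[1,3], I[2,2], I[2,4], I[5,5], I[5,6]. HN layers by μ_θ (5 steps, strictly decreasing):
  μ^(1)=18; μ^(2)=8; μ^(3)=3; μ^(4)=-7; μ^(5)=-12

((0, 0, 0, 0, 0, 1); (0, 0, 1, 0, 0, 0); (1, 1, 0, 0, 2, 0); (0, 0, 1, 1, 0, 0); (0, 2, 0, 0, 0, 0))


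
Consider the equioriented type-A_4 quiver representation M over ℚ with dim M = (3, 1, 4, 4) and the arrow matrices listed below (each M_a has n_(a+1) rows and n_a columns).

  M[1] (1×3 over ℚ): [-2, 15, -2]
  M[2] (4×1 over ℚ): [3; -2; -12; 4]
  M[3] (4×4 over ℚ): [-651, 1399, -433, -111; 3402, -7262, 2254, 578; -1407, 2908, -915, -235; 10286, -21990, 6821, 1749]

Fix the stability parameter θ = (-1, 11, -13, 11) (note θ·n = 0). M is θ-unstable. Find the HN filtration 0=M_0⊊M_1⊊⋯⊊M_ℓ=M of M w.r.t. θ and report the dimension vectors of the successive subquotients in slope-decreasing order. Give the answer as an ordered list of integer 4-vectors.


Barcode: M ≅ I[1,1]^2, I[1,4], I[3,4]^3. HN layers by μ_θ (3 steps, strictly decreasing):
  μ^(1)=11; μ^(2)=-1; μ^(3)=-13

((0, 0, 0, 4); (3, 1, 1, 0); (0, 0, 3, 0))


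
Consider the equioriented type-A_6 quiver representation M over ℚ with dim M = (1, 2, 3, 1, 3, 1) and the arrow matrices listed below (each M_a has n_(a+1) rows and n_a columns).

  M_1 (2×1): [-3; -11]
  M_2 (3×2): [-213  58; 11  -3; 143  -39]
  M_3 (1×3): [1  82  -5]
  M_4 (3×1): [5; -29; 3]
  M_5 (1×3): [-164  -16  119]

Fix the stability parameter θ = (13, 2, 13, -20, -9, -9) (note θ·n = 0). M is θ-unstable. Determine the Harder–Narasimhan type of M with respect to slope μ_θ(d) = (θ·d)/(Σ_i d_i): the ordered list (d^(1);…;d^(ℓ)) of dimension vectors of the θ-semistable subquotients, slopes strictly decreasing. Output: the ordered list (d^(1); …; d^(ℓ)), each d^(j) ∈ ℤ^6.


Via rank(M_{q-1}∘⋯∘M_p): M ≅ I[1,6], I[2,3], I[3,3], I[5,5]^2.
μ_θ-semistable layers: μ^(1)=13; μ^(2)=2; μ^(3)=-5/3; μ^(4)=-9

((0, 0, 2, 0, 0, 0); (0, 1, 0, 0, 0, 0); (1, 1, 1, 1, 1, 1); (0, 0, 0, 0, 2, 0))


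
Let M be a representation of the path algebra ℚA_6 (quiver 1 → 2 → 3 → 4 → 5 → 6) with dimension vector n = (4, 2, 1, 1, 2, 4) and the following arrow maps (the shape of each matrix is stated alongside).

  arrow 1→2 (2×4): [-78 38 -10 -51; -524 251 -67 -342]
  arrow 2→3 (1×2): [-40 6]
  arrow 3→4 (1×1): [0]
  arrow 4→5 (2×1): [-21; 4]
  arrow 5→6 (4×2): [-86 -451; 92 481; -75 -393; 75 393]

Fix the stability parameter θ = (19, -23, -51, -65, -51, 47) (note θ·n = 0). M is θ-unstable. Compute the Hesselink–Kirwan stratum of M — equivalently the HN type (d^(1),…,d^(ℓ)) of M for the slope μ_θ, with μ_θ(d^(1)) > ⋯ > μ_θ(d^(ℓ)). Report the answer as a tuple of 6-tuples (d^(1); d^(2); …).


Interval decomposition of M: I[1,1]^2, I[1,2], I[1,3], I[4,6], I[5,6], I[6,6]^2.
HN type (ℓ=6): μ^(1)=47; μ^(2)=19; μ^(3)=-2; μ^(4)=-55/3; μ^(5)=-51; μ^(6)=-65

((0, 0, 0, 0, 0, 4); (2, 0, 0, 0, 0, 0); (1, 1, 0, 0, 0, 0); (1, 1, 1, 0, 0, 0); (0, 0, 0, 0, 2, 0); (0, 0, 0, 1, 0, 0))


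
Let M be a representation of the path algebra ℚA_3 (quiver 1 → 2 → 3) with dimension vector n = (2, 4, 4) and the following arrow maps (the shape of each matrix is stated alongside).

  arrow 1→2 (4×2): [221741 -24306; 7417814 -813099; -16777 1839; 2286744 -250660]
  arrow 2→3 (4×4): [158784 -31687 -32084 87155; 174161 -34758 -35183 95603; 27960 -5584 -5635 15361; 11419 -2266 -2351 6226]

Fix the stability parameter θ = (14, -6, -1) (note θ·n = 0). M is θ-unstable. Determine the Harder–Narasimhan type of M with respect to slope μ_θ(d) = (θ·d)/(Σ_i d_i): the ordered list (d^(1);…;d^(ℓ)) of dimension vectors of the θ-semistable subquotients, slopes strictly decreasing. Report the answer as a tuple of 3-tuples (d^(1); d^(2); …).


Interval decomposition of M: I[1,3]^2, I[2,3]^2.
HN type (ℓ=3): μ^(1)=7/3; μ^(2)=-1; μ^(3)=-6

((2, 2, 2); (0, 0, 2); (0, 2, 0))


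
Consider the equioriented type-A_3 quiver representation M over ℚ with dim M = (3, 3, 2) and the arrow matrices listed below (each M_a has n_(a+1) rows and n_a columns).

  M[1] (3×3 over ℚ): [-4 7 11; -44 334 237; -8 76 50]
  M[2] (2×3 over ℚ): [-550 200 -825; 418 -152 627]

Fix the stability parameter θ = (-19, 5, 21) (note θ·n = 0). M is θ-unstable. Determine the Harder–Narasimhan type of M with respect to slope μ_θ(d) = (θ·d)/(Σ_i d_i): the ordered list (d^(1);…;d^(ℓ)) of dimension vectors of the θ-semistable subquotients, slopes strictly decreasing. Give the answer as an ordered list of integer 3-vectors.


Barcode: M ≅ I[1,2]^2, I[1,3], I[3,3]. HN layers by μ_θ (3 steps, strictly decreasing):
  μ^(1)=21; μ^(2)=5; μ^(3)=-19

((0, 0, 2); (0, 3, 0); (3, 0, 0))


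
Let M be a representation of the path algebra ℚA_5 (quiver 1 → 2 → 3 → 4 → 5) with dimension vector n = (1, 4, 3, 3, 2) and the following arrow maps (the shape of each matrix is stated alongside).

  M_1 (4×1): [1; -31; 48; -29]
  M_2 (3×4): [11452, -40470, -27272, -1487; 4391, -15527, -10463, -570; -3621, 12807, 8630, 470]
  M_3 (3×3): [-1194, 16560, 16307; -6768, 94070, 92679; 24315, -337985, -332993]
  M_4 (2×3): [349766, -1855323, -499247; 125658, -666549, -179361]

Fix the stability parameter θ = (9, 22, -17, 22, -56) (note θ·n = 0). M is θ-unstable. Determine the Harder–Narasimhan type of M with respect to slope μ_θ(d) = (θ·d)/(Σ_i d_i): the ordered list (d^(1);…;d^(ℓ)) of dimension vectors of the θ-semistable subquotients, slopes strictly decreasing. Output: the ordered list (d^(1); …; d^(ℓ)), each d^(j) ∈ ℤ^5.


Barcode: M ≅ I[1,5], I[2,2], I[2,3], I[2,4], I[4,4], I[5,5]. HN layers by μ_θ (4 steps, strictly decreasing):
  μ^(1)=22; μ^(2)=5/2; μ^(3)=-4; μ^(4)=-56

((0, 1, 0, 2, 0); (0, 2, 2, 0, 0); (1, 1, 1, 1, 1); (0, 0, 0, 0, 1))


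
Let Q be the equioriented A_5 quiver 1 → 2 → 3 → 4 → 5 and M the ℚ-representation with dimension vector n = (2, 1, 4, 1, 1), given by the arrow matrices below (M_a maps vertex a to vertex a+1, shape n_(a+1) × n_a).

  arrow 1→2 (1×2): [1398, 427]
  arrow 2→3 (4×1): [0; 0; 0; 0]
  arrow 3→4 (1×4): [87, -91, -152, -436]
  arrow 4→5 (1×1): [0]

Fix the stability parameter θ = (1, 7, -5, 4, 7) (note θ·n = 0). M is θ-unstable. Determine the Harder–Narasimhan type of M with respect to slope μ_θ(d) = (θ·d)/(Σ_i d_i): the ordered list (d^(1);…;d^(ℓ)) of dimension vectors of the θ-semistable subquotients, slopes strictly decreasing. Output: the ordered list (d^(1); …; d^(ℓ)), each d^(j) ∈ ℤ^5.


Interval decomposition of M: I[1,1], I[1,2], I[3,3]^3, I[3,4], I[5,5].
HN type (ℓ=4): μ^(1)=7; μ^(2)=4; μ^(3)=1; μ^(4)=-5

((0, 1, 0, 0, 1); (0, 0, 0, 1, 0); (2, 0, 0, 0, 0); (0, 0, 4, 0, 0))


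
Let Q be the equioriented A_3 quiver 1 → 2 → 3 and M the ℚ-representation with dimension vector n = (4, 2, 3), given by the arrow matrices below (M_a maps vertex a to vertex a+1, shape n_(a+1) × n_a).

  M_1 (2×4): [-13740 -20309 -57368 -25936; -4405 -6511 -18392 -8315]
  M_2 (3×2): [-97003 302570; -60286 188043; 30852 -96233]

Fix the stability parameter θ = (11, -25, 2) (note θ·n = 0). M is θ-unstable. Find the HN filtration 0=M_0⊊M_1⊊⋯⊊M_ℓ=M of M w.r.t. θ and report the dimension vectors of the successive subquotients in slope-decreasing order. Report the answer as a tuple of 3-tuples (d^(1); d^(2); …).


Via rank(M_{q-1}∘⋯∘M_p): M ≅ I[1,1]^2, I[1,3]^2, I[3,3].
μ_θ-semistable layers: μ^(1)=11; μ^(2)=2; μ^(3)=-7

((2, 0, 0); (0, 0, 3); (2, 2, 0))


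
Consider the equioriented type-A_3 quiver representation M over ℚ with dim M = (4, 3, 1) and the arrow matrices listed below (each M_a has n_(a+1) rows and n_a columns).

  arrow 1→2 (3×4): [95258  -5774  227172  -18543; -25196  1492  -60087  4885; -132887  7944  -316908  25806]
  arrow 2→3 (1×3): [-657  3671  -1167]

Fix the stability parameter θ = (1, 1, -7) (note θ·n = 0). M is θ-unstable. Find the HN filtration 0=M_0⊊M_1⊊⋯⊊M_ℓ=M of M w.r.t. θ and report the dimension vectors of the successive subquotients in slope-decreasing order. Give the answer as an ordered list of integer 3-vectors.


Barcode: M ≅ I[1,1], I[1,2]^2, I[1,3]. HN layers by μ_θ (2 steps, strictly decreasing):
  μ^(1)=1; μ^(2)=-5/3

((3, 2, 0); (1, 1, 1))


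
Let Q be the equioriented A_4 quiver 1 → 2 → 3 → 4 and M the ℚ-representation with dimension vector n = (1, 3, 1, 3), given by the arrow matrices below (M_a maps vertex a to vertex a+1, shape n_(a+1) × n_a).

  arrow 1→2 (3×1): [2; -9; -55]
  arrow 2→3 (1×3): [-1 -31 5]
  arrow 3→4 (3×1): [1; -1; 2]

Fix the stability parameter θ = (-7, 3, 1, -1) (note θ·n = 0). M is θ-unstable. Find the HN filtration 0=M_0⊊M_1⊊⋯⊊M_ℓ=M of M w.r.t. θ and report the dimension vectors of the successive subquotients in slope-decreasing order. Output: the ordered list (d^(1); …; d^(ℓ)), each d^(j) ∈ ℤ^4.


Interval decomposition of M: I[1,4], I[2,2]^2, I[4,4]^2.
HN type (ℓ=4): μ^(1)=3; μ^(2)=1; μ^(3)=-1; μ^(4)=-7

((0, 2, 0, 0); (0, 1, 1, 1); (0, 0, 0, 2); (1, 0, 0, 0))


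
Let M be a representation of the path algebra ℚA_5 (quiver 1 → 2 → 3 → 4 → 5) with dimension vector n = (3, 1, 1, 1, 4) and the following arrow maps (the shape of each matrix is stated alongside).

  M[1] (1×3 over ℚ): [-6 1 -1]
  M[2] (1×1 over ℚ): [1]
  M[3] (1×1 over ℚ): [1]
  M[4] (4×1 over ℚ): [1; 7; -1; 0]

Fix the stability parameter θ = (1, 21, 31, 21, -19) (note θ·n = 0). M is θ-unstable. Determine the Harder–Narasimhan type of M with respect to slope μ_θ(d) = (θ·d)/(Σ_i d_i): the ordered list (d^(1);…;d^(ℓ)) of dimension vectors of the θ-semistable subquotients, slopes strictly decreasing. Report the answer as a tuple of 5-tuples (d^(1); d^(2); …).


Via rank(M_{q-1}∘⋯∘M_p): M ≅ I[1,1]^2, I[1,5], I[5,5]^3.
μ_θ-semistable layers: μ^(1)=27/2; μ^(2)=1; μ^(3)=-19

((0, 1, 1, 1, 1); (3, 0, 0, 0, 0); (0, 0, 0, 0, 3))


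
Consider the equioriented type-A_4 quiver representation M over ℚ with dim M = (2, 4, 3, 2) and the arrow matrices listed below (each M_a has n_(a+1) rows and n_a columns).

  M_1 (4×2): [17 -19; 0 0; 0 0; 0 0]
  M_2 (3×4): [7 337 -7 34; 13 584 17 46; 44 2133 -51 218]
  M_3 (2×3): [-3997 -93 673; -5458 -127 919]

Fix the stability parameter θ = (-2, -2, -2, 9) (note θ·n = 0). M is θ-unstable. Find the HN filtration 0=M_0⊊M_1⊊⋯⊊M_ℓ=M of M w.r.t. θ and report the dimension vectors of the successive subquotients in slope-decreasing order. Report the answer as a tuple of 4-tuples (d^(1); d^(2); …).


Interval decomposition of M: I[1,1], I[1,4], I[2,2], I[2,3], I[2,4].
HN type (ℓ=2): μ^(1)=9; μ^(2)=-2

((0, 0, 0, 2); (2, 4, 3, 0))


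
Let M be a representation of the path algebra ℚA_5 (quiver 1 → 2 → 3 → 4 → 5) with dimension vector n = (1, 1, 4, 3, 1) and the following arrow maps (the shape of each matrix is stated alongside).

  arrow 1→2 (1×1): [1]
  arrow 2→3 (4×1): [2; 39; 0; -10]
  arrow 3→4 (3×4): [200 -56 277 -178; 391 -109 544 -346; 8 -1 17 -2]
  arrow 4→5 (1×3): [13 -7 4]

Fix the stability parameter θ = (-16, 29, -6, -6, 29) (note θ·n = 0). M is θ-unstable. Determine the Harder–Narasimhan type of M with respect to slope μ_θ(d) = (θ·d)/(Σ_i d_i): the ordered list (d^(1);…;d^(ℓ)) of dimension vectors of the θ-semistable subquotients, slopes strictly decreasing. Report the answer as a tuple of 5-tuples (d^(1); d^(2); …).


Interval decomposition of M: I[1,5], I[3,3], I[3,4]^2.
HN type (ℓ=4): μ^(1)=29; μ^(2)=17/3; μ^(3)=-6; μ^(4)=-16

((0, 0, 0, 0, 1); (0, 1, 1, 1, 0); (0, 0, 3, 2, 0); (1, 0, 0, 0, 0))


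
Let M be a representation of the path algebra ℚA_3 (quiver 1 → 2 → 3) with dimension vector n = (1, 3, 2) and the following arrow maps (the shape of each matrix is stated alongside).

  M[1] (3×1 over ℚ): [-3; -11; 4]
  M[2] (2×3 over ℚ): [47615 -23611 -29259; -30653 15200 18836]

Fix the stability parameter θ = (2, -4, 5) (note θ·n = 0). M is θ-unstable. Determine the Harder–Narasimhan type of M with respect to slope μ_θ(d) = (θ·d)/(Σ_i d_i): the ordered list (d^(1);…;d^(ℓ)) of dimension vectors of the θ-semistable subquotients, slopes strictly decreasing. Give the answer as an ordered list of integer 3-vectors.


Interval decomposition of M: I[1,3], I[2,2], I[2,3].
HN type (ℓ=3): μ^(1)=5; μ^(2)=-1; μ^(3)=-4

((0, 0, 2); (1, 1, 0); (0, 2, 0))


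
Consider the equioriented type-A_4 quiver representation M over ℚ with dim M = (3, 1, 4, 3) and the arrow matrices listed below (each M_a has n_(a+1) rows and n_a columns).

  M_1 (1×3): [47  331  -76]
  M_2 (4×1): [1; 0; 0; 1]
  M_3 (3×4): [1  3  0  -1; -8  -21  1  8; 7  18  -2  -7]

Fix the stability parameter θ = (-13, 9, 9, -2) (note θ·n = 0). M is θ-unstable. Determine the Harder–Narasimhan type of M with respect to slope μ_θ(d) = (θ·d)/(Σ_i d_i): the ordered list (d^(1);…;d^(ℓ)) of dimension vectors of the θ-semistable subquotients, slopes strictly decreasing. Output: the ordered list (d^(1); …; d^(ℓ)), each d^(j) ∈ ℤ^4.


Barcode: M ≅ I[1,1]^2, I[1,3], I[3,4]^3. HN layers by μ_θ (3 steps, strictly decreasing):
  μ^(1)=9; μ^(2)=7/2; μ^(3)=-13

((0, 1, 1, 0); (0, 0, 3, 3); (3, 0, 0, 0))


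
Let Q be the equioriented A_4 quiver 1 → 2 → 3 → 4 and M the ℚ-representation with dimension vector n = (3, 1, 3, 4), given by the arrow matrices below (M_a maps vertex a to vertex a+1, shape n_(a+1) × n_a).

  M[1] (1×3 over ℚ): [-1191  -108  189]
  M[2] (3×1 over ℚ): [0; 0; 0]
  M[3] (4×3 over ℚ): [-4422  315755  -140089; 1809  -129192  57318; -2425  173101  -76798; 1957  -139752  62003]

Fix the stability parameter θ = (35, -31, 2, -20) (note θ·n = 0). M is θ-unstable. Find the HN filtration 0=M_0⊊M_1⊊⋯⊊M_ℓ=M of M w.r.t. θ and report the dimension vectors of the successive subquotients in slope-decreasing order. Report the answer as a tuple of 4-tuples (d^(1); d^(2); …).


Interval decomposition of M: I[1,1]^2, I[1,2], I[3,4]^3, I[4,4].
HN type (ℓ=4): μ^(1)=35; μ^(2)=2; μ^(3)=-9; μ^(4)=-20

((2, 0, 0, 0); (1, 1, 0, 0); (0, 0, 3, 3); (0, 0, 0, 1))


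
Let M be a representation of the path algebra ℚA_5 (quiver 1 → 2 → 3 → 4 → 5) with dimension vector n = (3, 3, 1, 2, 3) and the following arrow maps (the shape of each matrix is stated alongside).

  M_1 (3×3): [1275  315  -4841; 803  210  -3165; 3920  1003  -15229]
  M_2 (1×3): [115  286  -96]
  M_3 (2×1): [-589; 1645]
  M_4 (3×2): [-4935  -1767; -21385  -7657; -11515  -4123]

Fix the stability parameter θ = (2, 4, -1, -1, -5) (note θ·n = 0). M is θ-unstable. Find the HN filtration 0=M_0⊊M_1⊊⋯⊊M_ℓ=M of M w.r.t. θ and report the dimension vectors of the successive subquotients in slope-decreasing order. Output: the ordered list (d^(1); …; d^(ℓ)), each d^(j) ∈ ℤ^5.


Barcode: M ≅ I[1,2]^2, I[1,4], I[4,5], I[5,5]^2. HN layers by μ_θ (5 steps, strictly decreasing):
  μ^(1)=4; μ^(2)=2; μ^(3)=1; μ^(4)=-3; μ^(5)=-5

((0, 2, 0, 0, 0); (2, 0, 0, 0, 0); (1, 1, 1, 1, 0); (0, 0, 0, 1, 1); (0, 0, 0, 0, 2))


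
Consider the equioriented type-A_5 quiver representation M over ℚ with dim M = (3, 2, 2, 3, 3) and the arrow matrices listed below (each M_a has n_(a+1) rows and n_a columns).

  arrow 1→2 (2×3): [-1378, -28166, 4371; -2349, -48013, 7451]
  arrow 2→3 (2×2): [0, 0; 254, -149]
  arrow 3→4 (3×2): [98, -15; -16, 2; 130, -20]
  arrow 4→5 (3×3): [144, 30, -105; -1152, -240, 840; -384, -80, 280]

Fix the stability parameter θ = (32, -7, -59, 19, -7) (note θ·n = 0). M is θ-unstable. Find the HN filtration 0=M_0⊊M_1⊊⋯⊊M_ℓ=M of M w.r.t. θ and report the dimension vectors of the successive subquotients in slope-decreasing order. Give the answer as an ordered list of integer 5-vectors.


Barcode: M ≅ I[1,1], I[1,2], I[1,4], I[3,5], I[4,4], I[5,5]^2. HN layers by μ_θ (7 steps, strictly decreasing):
  μ^(1)=32; μ^(2)=19; μ^(3)=25/2; μ^(4)=6; μ^(5)=-7; μ^(6)=-34/3; μ^(7)=-59

((1, 0, 0, 0, 0); (0, 0, 0, 2, 0); (1, 1, 0, 0, 0); (0, 0, 0, 1, 1); (0, 0, 0, 0, 2); (1, 1, 1, 0, 0); (0, 0, 1, 0, 0))


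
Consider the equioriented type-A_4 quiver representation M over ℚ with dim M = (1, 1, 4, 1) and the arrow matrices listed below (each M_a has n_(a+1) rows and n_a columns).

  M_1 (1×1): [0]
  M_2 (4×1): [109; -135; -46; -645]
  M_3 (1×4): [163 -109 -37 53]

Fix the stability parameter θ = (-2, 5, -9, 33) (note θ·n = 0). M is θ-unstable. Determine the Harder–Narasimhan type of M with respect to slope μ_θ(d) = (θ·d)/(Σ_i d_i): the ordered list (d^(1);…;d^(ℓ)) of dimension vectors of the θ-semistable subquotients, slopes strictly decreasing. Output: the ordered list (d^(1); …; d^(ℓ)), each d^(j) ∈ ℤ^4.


Via rank(M_{q-1}∘⋯∘M_p): M ≅ I[1,1], I[2,4], I[3,3]^3.
μ_θ-semistable layers: μ^(1)=33; μ^(2)=-2; μ^(3)=-9

((0, 0, 0, 1); (1, 1, 1, 0); (0, 0, 3, 0))


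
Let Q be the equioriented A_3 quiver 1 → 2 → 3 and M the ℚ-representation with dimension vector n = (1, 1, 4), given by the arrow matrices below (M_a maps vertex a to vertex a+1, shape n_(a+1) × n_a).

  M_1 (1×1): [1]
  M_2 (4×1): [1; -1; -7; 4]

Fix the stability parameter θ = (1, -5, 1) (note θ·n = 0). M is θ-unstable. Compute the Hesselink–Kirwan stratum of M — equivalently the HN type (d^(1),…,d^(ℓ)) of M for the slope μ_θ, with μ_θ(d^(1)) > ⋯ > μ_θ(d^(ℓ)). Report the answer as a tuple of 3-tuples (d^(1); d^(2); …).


Via rank(M_{q-1}∘⋯∘M_p): M ≅ I[1,3], I[3,3]^3.
μ_θ-semistable layers: μ^(1)=1; μ^(2)=-2

((0, 0, 4); (1, 1, 0))


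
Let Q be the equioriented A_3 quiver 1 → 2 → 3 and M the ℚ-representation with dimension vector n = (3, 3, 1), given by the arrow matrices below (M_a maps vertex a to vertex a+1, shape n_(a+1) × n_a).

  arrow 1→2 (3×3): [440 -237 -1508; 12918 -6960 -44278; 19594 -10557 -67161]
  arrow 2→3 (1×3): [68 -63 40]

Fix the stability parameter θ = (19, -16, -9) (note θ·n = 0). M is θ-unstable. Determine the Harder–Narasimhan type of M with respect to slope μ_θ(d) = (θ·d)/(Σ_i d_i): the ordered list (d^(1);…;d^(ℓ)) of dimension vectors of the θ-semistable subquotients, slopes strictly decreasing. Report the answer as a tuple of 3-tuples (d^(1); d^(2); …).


Barcode: M ≅ I[1,2]^2, I[1,3]. HN layers by μ_θ (2 steps, strictly decreasing):
  μ^(1)=3/2; μ^(2)=-2

((2, 2, 0); (1, 1, 1))


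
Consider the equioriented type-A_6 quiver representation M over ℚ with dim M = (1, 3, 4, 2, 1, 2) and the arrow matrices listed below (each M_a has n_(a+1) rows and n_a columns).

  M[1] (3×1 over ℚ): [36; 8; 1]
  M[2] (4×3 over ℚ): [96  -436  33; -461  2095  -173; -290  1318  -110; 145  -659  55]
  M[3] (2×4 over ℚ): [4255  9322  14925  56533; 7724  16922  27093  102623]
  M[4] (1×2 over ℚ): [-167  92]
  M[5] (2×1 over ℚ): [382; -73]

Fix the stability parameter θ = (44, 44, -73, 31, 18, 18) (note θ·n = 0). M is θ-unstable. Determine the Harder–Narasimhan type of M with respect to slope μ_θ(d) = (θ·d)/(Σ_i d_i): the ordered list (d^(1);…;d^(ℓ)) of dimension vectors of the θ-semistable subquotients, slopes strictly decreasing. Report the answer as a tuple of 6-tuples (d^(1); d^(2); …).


Barcode: M ≅ I[1,6], I[2,2], I[2,4], I[3,3]^2, I[6,6]. HN layers by μ_θ (7 steps, strictly decreasing):
  μ^(1)=44; μ^(2)=31; μ^(3)=67/3; μ^(4)=18; μ^(5)=5; μ^(6)=-29/2; μ^(7)=-73

((0, 1, 0, 0, 0, 0); (0, 0, 0, 1, 0, 0); (0, 0, 0, 1, 1, 1); (0, 0, 0, 0, 0, 1); (1, 1, 1, 0, 0, 0); (0, 1, 1, 0, 0, 0); (0, 0, 2, 0, 0, 0))


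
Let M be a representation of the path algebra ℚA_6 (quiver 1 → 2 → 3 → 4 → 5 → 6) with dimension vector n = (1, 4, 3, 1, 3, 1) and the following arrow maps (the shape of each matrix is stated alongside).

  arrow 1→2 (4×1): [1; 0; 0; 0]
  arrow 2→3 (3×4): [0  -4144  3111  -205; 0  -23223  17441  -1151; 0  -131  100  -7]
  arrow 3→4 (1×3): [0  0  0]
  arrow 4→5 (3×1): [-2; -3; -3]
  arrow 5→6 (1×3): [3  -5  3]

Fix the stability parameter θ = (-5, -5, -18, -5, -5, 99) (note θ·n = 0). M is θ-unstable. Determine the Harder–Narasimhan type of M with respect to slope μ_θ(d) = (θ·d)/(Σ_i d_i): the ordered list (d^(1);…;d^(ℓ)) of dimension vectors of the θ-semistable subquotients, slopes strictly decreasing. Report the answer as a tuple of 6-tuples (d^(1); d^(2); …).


Interval decomposition of M: I[1,2], I[2,3]^3, I[4,5], I[5,5], I[5,6].
HN type (ℓ=3): μ^(1)=99; μ^(2)=-5; μ^(3)=-23/2

((0, 0, 0, 0, 0, 1); (1, 1, 0, 1, 3, 0); (0, 3, 3, 0, 0, 0))


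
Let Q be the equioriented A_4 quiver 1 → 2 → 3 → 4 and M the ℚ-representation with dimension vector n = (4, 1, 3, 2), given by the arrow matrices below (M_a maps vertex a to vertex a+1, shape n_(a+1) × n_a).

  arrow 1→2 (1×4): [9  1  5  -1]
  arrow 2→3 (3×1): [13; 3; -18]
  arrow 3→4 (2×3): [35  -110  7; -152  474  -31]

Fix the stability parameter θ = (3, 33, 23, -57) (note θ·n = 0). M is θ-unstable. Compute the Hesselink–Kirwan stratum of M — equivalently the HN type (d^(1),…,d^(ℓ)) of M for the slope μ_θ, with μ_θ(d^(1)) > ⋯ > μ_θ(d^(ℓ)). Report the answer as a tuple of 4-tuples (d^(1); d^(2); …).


Via rank(M_{q-1}∘⋯∘M_p): M ≅ I[1,1]^3, I[1,4], I[3,3], I[3,4].
μ_θ-semistable layers: μ^(1)=23; μ^(2)=3; μ^(3)=1/2; μ^(4)=-17

((0, 0, 1, 0); (3, 0, 0, 0); (1, 1, 1, 1); (0, 0, 1, 1))


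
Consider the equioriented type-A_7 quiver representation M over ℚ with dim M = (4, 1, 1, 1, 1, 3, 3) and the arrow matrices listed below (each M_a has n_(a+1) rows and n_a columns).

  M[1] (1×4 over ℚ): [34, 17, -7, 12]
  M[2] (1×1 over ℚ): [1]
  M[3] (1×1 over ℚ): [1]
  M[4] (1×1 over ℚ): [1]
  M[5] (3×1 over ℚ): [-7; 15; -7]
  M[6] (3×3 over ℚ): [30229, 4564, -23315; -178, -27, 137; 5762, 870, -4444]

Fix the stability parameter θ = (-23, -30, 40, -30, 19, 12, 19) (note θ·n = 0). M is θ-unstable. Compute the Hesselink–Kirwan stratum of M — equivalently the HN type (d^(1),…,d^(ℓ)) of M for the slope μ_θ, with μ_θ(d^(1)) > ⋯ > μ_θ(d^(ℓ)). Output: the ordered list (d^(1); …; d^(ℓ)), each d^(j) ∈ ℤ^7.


Interval decomposition of M: I[1,1]^3, I[1,7], I[6,6], I[6,7], I[7,7].
HN type (ℓ=6): μ^(1)=19; μ^(2)=31/2; μ^(3)=12; μ^(4)=5; μ^(5)=-23; μ^(6)=-53/2

((0, 0, 0, 0, 0, 0, 3); (0, 0, 0, 0, 1, 1, 0); (0, 0, 0, 0, 0, 2, 0); (0, 0, 1, 1, 0, 0, 0); (3, 0, 0, 0, 0, 0, 0); (1, 1, 0, 0, 0, 0, 0))


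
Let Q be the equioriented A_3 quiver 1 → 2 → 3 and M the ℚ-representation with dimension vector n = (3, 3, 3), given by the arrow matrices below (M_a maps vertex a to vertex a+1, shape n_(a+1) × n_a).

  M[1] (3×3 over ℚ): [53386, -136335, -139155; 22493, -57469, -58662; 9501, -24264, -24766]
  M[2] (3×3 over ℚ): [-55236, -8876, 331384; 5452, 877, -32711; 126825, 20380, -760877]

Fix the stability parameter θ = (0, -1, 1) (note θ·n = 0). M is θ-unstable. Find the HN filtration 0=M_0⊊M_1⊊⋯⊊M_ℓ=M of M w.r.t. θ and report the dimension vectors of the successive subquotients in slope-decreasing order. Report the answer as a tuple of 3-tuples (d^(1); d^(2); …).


Via rank(M_{q-1}∘⋯∘M_p): M ≅ I[1,2], I[1,3]^2, I[3,3].
μ_θ-semistable layers: μ^(1)=1; μ^(2)=-1/2

((0, 0, 3); (3, 3, 0))


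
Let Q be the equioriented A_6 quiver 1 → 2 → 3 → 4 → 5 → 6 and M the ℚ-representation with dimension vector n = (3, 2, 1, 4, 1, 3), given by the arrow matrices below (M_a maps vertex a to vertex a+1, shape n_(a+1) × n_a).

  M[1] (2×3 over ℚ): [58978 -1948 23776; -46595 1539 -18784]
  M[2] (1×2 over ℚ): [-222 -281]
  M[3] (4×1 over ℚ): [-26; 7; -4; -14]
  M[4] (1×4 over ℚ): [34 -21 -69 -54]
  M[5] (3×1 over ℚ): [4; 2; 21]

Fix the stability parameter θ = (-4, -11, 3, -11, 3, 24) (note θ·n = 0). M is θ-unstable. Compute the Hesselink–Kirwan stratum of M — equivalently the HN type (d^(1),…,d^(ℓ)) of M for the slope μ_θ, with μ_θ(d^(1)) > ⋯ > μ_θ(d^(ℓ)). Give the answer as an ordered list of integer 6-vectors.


Via rank(M_{q-1}∘⋯∘M_p): M ≅ I[1,1], I[1,2], I[1,6], I[4,4]^3, I[6,6]^2.
μ_θ-semistable layers: μ^(1)=24; μ^(2)=3; μ^(3)=-4; μ^(4)=-15/2; μ^(5)=-11

((0, 0, 0, 0, 0, 3); (0, 0, 0, 0, 1, 0); (1, 0, 1, 1, 0, 0); (2, 2, 0, 0, 0, 0); (0, 0, 0, 3, 0, 0))


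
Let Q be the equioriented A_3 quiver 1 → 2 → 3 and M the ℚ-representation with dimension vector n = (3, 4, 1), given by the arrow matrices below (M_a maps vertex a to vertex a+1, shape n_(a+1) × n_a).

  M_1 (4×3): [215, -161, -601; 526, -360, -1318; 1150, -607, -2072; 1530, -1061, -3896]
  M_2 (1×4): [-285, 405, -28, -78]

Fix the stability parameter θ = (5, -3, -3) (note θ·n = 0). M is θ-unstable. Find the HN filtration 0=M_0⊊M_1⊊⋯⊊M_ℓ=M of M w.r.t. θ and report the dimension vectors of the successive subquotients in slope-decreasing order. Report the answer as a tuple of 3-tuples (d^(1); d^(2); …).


Interval decomposition of M: I[1,1], I[1,2], I[1,3], I[2,2]^2.
HN type (ℓ=4): μ^(1)=5; μ^(2)=1; μ^(3)=-1/3; μ^(4)=-3

((1, 0, 0); (1, 1, 0); (1, 1, 1); (0, 2, 0))


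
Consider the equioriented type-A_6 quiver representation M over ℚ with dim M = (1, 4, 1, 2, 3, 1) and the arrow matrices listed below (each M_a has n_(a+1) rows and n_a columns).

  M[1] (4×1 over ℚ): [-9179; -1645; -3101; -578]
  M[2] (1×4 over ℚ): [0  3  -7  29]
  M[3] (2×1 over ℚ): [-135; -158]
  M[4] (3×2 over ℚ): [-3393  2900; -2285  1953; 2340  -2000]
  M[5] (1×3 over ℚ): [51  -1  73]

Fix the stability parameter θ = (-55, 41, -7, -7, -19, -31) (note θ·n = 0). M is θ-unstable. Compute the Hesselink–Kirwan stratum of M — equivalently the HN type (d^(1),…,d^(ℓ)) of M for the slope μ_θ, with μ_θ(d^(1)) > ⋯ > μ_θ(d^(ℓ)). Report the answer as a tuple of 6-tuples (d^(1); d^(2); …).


Barcode: M ≅ I[1,6], I[2,2]^3, I[4,5], I[5,5]. HN layers by μ_θ (5 steps, strictly decreasing):
  μ^(1)=41; μ^(2)=-23/5; μ^(3)=-13; μ^(4)=-19; μ^(5)=-55

((0, 3, 0, 0, 0, 0); (0, 1, 1, 1, 1, 1); (0, 0, 0, 1, 1, 0); (0, 0, 0, 0, 1, 0); (1, 0, 0, 0, 0, 0))


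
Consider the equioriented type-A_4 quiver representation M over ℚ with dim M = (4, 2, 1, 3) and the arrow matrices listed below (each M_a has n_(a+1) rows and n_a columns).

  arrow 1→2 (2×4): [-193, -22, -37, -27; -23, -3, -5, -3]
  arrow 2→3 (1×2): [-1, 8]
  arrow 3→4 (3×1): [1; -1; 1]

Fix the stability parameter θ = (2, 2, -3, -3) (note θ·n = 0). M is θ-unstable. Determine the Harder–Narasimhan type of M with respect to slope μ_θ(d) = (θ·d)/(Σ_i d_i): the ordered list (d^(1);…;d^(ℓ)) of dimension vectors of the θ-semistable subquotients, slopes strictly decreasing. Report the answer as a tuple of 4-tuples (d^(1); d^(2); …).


Barcode: M ≅ I[1,1]^2, I[1,2], I[1,4], I[4,4]^2. HN layers by μ_θ (3 steps, strictly decreasing):
  μ^(1)=2; μ^(2)=-1/2; μ^(3)=-3

((3, 1, 0, 0); (1, 1, 1, 1); (0, 0, 0, 2))


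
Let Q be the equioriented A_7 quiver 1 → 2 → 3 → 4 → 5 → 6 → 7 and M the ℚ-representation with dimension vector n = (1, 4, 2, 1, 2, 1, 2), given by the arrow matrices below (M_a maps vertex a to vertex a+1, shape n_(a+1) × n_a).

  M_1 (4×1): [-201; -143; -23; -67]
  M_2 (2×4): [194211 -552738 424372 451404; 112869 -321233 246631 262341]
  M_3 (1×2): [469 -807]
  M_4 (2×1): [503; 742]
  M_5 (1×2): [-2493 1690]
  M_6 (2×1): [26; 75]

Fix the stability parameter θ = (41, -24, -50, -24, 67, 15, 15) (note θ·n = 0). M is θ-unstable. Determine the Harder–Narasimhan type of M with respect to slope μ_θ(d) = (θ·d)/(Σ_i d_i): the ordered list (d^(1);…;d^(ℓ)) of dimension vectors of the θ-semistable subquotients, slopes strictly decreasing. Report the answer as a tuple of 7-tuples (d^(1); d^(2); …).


Interval decomposition of M: I[1,7], I[2,2]^2, I[2,3], I[5,5], I[7,7].
HN type (ℓ=6): μ^(1)=67; μ^(2)=97/3; μ^(3)=15; μ^(4)=-57/4; μ^(5)=-24; μ^(6)=-37

((0, 0, 0, 0, 1, 0, 0); (0, 0, 0, 0, 1, 1, 1); (0, 0, 0, 0, 0, 0, 1); (1, 1, 1, 1, 0, 0, 0); (0, 2, 0, 0, 0, 0, 0); (0, 1, 1, 0, 0, 0, 0))


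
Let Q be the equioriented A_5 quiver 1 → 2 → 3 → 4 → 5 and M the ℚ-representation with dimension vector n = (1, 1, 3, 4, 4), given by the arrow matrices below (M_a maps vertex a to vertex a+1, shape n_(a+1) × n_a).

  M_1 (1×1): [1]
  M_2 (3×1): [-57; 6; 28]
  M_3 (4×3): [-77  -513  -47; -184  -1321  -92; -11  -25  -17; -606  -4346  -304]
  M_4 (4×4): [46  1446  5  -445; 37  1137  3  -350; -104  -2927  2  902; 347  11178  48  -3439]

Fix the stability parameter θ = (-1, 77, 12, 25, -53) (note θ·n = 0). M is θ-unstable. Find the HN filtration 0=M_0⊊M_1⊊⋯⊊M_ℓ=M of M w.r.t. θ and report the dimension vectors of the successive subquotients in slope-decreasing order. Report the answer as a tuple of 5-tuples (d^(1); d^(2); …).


Barcode: M ≅ I[1,5], I[3,4], I[3,5], I[4,5], I[5,5]. HN layers by μ_θ (7 steps, strictly decreasing):
  μ^(1)=25; μ^(2)=61/4; μ^(3)=12; μ^(4)=-1; μ^(5)=-16/3; μ^(6)=-14; μ^(7)=-53

((0, 0, 0, 1, 0); (0, 1, 1, 1, 1); (0, 0, 1, 0, 0); (1, 0, 0, 0, 0); (0, 0, 1, 1, 1); (0, 0, 0, 1, 1); (0, 0, 0, 0, 1))


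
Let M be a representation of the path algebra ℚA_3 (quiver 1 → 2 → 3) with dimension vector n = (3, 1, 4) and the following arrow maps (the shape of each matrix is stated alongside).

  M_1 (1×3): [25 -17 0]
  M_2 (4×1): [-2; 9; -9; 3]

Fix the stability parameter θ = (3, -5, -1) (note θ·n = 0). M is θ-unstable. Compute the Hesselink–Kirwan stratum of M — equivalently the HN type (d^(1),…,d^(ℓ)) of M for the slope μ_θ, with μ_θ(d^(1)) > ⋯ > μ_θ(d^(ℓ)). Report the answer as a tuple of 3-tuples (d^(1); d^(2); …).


Barcode: M ≅ I[1,1]^2, I[1,3], I[3,3]^3. HN layers by μ_θ (2 steps, strictly decreasing):
  μ^(1)=3; μ^(2)=-1

((2, 0, 0); (1, 1, 4))


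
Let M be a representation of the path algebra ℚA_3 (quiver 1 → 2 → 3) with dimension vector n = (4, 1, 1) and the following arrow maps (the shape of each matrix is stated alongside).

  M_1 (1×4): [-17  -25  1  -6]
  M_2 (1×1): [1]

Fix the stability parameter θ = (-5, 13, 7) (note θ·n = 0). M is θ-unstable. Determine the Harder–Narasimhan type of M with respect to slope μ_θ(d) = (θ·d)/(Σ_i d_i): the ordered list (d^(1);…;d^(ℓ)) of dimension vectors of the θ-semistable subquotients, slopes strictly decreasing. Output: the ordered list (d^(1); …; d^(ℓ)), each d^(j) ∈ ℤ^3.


Via rank(M_{q-1}∘⋯∘M_p): M ≅ I[1,1]^3, I[1,3].
μ_θ-semistable layers: μ^(1)=10; μ^(2)=-5

((0, 1, 1); (4, 0, 0))


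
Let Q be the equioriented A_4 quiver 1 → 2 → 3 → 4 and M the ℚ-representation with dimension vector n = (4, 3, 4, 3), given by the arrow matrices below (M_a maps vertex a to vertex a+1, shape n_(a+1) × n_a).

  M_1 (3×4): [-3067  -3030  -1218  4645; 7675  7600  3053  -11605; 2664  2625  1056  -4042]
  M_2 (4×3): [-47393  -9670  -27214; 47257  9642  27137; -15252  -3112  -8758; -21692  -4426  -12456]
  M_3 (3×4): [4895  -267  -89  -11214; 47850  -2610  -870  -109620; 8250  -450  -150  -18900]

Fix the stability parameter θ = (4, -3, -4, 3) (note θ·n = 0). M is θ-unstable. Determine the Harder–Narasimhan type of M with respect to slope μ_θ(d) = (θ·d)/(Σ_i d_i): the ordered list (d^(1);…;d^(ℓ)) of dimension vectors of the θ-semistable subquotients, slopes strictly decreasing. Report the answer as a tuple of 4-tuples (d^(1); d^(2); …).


Interval decomposition of M: I[1,1], I[1,3]^2, I[1,4], I[3,3], I[4,4]^2.
HN type (ℓ=4): μ^(1)=4; μ^(2)=3; μ^(3)=-1; μ^(4)=-4

((1, 0, 0, 0); (0, 0, 0, 3); (3, 3, 3, 0); (0, 0, 1, 0))


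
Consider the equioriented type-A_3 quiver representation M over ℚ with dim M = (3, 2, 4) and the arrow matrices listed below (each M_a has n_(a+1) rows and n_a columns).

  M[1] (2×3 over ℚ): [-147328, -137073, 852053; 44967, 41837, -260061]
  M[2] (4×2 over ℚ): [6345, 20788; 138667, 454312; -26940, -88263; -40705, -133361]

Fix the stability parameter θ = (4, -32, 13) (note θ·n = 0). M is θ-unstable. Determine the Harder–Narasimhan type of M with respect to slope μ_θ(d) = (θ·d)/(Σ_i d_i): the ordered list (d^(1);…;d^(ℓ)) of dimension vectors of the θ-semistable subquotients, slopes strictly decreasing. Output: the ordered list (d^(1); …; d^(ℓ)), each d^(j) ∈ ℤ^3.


Via rank(M_{q-1}∘⋯∘M_p): M ≅ I[1,1], I[1,3]^2, I[3,3]^2.
μ_θ-semistable layers: μ^(1)=13; μ^(2)=4; μ^(3)=-14

((0, 0, 4); (1, 0, 0); (2, 2, 0))


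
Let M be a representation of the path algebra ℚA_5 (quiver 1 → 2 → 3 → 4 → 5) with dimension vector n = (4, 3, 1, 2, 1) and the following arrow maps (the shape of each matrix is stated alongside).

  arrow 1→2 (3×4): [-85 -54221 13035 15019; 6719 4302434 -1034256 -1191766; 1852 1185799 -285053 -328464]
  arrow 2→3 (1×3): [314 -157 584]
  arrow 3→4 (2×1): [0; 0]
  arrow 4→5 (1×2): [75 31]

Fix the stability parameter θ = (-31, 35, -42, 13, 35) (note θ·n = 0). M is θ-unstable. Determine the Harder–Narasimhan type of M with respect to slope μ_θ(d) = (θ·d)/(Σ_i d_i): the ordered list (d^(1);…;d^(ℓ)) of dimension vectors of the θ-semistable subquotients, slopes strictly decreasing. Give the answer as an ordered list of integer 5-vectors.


Barcode: M ≅ I[1,1], I[1,2]^2, I[1,3], I[4,4], I[4,5]. HN layers by μ_θ (4 steps, strictly decreasing):
  μ^(1)=35; μ^(2)=13; μ^(3)=-7/2; μ^(4)=-31

((0, 2, 0, 0, 1); (0, 0, 0, 2, 0); (0, 1, 1, 0, 0); (4, 0, 0, 0, 0))


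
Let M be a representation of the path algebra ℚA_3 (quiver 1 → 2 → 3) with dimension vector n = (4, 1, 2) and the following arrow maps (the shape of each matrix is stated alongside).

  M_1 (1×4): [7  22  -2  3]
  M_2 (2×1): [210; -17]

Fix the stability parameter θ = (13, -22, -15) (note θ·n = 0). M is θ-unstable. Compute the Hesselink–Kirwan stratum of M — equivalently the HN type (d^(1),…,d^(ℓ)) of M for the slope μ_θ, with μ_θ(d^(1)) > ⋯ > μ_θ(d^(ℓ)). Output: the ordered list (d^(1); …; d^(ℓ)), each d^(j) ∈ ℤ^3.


Interval decomposition of M: I[1,1]^3, I[1,3], I[3,3].
HN type (ℓ=3): μ^(1)=13; μ^(2)=-8; μ^(3)=-15

((3, 0, 0); (1, 1, 1); (0, 0, 1))


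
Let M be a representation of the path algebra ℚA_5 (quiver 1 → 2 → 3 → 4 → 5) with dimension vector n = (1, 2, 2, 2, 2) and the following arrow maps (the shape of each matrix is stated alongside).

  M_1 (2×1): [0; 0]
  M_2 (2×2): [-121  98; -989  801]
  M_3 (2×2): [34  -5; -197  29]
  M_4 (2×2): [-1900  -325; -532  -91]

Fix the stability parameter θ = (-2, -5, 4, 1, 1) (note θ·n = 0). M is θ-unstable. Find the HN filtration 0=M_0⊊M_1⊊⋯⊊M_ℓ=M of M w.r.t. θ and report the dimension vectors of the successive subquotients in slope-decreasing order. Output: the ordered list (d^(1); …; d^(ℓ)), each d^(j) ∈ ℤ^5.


Interval decomposition of M: I[1,1], I[2,4], I[2,5], I[5,5].
HN type (ℓ=5): μ^(1)=5/2; μ^(2)=2; μ^(3)=1; μ^(4)=-2; μ^(5)=-5

((0, 0, 1, 1, 0); (0, 0, 1, 1, 1); (0, 0, 0, 0, 1); (1, 0, 0, 0, 0); (0, 2, 0, 0, 0))
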